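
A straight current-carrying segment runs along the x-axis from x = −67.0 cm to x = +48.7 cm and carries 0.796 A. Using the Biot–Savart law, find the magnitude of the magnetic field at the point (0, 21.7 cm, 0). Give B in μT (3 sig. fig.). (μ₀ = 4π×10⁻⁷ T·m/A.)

For a finite straight segment, B = (μ₀I/4πd)(sinθ₁ + sinθ₂), where θ₁, θ₂ are the angles from the perpendicular to each end.
The perpendicular distance is d = 0.217 m; the end-offsets along the wire are a = 0.67 m and b = 0.487 m.
sinθ₁ = 0.67/√(0.67²+0.217²) = 0.9513; sinθ₂ = 0.487/√(0.487²+0.217²) = 0.9134.
B = (4π×10⁻⁷ × 0.796) / (4π × 0.217) × (0.9513 + 0.9134) = 6.84×10⁻⁷ T.

B ≈ 0.684 μT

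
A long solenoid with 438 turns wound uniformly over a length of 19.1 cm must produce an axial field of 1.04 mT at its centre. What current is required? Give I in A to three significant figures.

Inside a long solenoid B = μ₀nI with n = 2293 m⁻¹, so I = B/(μ₀n).
I = 1.04×10⁻³ / (4π×10⁻⁷ × 2293) = 0.361 A.

I ≈ 0.361 A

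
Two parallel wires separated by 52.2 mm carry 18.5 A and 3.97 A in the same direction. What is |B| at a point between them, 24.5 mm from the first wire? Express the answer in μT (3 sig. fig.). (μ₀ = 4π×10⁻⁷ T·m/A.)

B ≈ 122 μT

Each long wire gives B = μ₀I/(2πd). Distances are d₁ = 0.0245 m and d₂ = 0.0277 m.
B₁ = 1.51×10⁻⁴ T, B₂ = 2.87×10⁻⁵ T.
Between parallel currents the two contributions point in opposite directions, so they subtract. B = |B₁ − B₂| = |1.51×10⁻⁴ − 2.87×10⁻⁵| = 1.22×10⁻⁴ T.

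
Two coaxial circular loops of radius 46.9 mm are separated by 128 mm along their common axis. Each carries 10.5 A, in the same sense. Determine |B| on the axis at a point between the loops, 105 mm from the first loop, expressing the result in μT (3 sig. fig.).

B ≈ 111 μT

Each loop contributes B = μ₀IR²/[2(R²+z²)^(3/2)] on the axis, with z measured from that loop.
Loop 1 (z = 0.105 m): B₁ = 9.54×10⁻⁶ T. Loop 2 (z = 0.023 m): B₂ = 1.02×10⁻⁴ T.
The fields add: B = B₁ + B₂ = 1.11×10⁻⁴ T.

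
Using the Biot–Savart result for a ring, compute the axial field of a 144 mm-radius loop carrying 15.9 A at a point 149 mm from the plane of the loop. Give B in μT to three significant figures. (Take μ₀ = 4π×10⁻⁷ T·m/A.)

On the axis of a circular loop, B = μ₀IR² / [2(R²+z²)^(3/2)].
R² + z² = (0.144)² + (0.149)² = 0.04294 m², and (R²+z²)^(3/2) = 8.90×10⁻³ m³.
B = (4π×10⁻⁷ × 15.9 × 0.02074) / (2 × 8.90×10⁻³) = 2.33×10⁻⁵ T.

B ≈ 23.3 μT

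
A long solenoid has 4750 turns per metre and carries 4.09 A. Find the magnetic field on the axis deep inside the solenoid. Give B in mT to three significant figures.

Inside a long solenoid, B = μ₀nI with n = 4750 turns/m.
B = 4π×10⁻⁷ × 4750 × 4.09 = 2.44×10⁻² T.

B ≈ 24.4 mT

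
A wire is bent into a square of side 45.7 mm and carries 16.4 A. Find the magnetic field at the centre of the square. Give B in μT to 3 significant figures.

B ≈ 406 μT

Each side is a finite straight segment at perpendicular distance d = a/(2 tan(π/4)) = 0.02285 m from the centre, with end-angles ±π/4.
One side contributes B₁ = (μ₀I/4πd)·2 sin(π/4) = 1.02×10⁻⁴ T.
All 4 sides add in the same direction: B = 4 × 1.02×10⁻⁴ = 4.06×10⁻⁴ T.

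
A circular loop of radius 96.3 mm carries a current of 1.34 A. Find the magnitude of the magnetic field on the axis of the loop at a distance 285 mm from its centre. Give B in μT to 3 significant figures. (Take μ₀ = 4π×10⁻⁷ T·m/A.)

B ≈ 0.287 μT

On the axis of a circular loop, B = μ₀IR² / [2(R²+z²)^(3/2)].
R² + z² = (0.0963)² + (0.285)² = 0.0905 m², and (R²+z²)^(3/2) = 2.72×10⁻² m³.
B = (4π×10⁻⁷ × 1.34 × 0.009274) / (2 × 2.72×10⁻²) = 2.87×10⁻⁷ T.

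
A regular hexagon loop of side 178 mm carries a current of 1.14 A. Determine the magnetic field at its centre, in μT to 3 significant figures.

B ≈ 4.44 μT

Each side is a finite straight segment at perpendicular distance d = a/(2 tan(π/6)) = 0.1542 m from the centre, with end-angles ±π/6.
One side contributes B₁ = (μ₀I/4πd)·2 sin(π/6) = 7.40×10⁻⁷ T.
All 6 sides add in the same direction: B = 6 × 7.40×10⁻⁷ = 4.44×10⁻⁶ T.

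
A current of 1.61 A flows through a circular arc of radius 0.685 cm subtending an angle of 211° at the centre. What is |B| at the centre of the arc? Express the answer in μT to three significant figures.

B ≈ 86.6 μT

The Biot–Savart field of a circular arc at its centre is B = μ₀Iφ/(4πR), with φ = 3.683 rad.
B = (4π×10⁻⁷ × 1.61 × 3.683) / (4π × 0.00685) = 8.66×10⁻⁵ T.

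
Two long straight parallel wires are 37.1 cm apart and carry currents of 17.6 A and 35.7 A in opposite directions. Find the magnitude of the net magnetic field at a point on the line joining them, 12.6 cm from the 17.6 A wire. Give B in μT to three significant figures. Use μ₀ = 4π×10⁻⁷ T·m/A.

B ≈ 57.1 μT

Each long wire gives B = μ₀I/(2πd). Distances are d₁ = 0.126 m and d₂ = 0.245 m.
B₁ = 2.79×10⁻⁵ T, B₂ = 2.91×10⁻⁵ T.
Between antiparallel currents both contributions point the same way, so they add. B = B₁ + B₂ = 2.79×10⁻⁵ + 2.91×10⁻⁵ = 5.71×10⁻⁵ T.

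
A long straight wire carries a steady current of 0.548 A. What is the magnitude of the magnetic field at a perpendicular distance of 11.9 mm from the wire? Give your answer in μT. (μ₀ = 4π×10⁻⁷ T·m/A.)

For an infinitely long straight wire, B = μ₀I/(2πd).
B = (4π×10⁻⁷ × 0.548) / (2π × 0.0119) = 9.21×10⁻⁶ T.

B ≈ 9.21 μT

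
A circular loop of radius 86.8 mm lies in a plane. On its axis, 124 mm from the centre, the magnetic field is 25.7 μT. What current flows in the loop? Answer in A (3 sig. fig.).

I ≈ 18.8 A

On the axis of a loop, B = μ₀IR²/[2(R²+z²)^(3/2)], so I = 2B(R²+z²)^(3/2)/(μ₀R²).
R² + z² = 0.007534 + 0.01538 = 0.02291 m²; raised to 3/2 gives 3.47×10⁻³ m³.
I = 2 × 2.57×10⁻⁵ × 3.47×10⁻³ / (1.26×10⁻⁶ × 0.007534) = 18.8 A.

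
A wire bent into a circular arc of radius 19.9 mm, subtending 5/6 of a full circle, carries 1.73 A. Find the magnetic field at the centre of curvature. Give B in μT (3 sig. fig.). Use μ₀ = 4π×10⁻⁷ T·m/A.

B ≈ 45.5 μT

The Biot–Savart field of a circular arc at its centre is B = μ₀Iφ/(4πR), with φ = 5.236 rad.
B = (4π×10⁻⁷ × 1.73 × 5.236) / (4π × 0.0199) = 4.55×10⁻⁵ T.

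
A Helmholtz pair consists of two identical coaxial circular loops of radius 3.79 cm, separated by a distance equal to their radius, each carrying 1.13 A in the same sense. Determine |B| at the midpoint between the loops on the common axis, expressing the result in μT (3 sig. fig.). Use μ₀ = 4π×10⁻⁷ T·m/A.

Each loop contributes B = μ₀IR²/[2(R²+z²)^(3/2)] on the axis, with z measured from that loop.
Loop 1 (z = 0.01895 m): B₁ = 1.34×10⁻⁵ T. Loop 2 (z = 0.01895 m): B₂ = 1.34×10⁻⁵ T.
The fields add: B = B₁ + B₂ = 2.68×10⁻⁵ T.

B ≈ 26.8 μT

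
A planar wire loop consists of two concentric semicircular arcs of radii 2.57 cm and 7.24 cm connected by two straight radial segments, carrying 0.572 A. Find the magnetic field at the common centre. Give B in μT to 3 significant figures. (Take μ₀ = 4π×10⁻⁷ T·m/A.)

The radial connectors point toward the centre, so dl × r̂ = 0 and they contribute nothing.
Each semicircle gives μ₀I/(4R): inner arc 6.99×10⁻⁶ T, outer arc 2.48×10⁻⁶ T.
The two arcs carry current in opposite angular senses, so their fields oppose: B = |6.99×10⁻⁶ − 2.48×10⁻⁶| = 4.51×10⁻⁶ T.

B ≈ 4.51 μT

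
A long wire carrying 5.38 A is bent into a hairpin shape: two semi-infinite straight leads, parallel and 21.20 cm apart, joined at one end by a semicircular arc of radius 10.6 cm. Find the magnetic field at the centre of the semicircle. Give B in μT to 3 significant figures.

B ≈ 26.1 μT

The semicircular arc contributes B_arc = μ₀I·π/(4πR) = μ₀I/(4R) = 1.59×10⁻⁵ T.
Each semi-infinite lead is at perpendicular distance R = 0.106 m from the centre, with the perpendicular foot at its near end, so it contributes μ₀I/(4πR); both point the same way, together 1.02×10⁻⁵ T.
Arc and leads all point the same direction: B = 1.59×10⁻⁵ + 1.02×10⁻⁵ = 2.61×10⁻⁵ T.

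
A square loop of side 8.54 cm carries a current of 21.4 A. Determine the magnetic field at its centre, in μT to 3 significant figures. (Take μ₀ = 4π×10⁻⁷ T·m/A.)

B ≈ 284 μT

Each side is a finite straight segment at perpendicular distance d = a/(2 tan(π/4)) = 0.0427 m from the centre, with end-angles ±π/4.
One side contributes B₁ = (μ₀I/4πd)·2 sin(π/4) = 7.09×10⁻⁵ T.
All 4 sides add in the same direction: B = 4 × 7.09×10⁻⁵ = 2.84×10⁻⁴ T.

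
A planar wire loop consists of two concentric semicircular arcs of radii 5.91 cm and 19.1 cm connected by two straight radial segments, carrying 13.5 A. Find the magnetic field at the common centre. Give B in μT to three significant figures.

The radial connectors point toward the centre, so dl × r̂ = 0 and they contribute nothing.
Each semicircle gives μ₀I/(4R): inner arc 7.18×10⁻⁵ T, outer arc 2.22×10⁻⁵ T.
The two arcs carry current in opposite angular senses, so their fields oppose: B = |7.18×10⁻⁵ − 2.22×10⁻⁵| = 4.96×10⁻⁵ T.

B ≈ 49.6 μT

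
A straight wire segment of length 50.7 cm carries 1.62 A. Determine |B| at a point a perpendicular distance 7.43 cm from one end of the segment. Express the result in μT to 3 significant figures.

B ≈ 2.16 μT

For a finite straight segment, B = (μ₀I/4πd)(sinθ₁ + sinθ₂), where θ₁, θ₂ are the angles from the perpendicular to each end.
The perpendicular foot is at one end, so the two end-offsets along the wire are 0 and L = 0.507 m.
sinθ₁ = 0/√(0²+0.0743²) = 0.0000; sinθ₂ = 0.507/√(0.507²+0.0743²) = 0.9894.
B = (4π×10⁻⁷ × 1.62) / (4π × 0.0743) × (0.0000 + 0.9894) = 2.16×10⁻⁶ T.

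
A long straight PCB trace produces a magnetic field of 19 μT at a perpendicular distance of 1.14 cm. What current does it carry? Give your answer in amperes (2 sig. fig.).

For a long straight wire B = μ₀I/(2πd), so I = 2πdB/μ₀.
I = 2π × 0.0114 × 1.90×10⁻⁵ / (4π×10⁻⁷) = 1.08 A.

I ≈ 1.1 A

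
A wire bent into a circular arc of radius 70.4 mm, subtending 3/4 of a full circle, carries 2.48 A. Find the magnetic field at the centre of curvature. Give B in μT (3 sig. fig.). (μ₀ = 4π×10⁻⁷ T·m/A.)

B ≈ 16.6 μT

The Biot–Savart field of a circular arc at its centre is B = μ₀Iφ/(4πR), with φ = 4.712 rad.
B = (4π×10⁻⁷ × 2.48 × 4.712) / (4π × 0.0704) = 1.66×10⁻⁵ T.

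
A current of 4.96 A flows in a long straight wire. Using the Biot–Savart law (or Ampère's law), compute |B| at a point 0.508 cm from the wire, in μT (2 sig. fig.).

For an infinitely long straight wire, B = μ₀I/(2πd).
B = (4π×10⁻⁷ × 4.96) / (2π × 0.00508) = 1.95×10⁻⁴ T.

B ≈ 200 μT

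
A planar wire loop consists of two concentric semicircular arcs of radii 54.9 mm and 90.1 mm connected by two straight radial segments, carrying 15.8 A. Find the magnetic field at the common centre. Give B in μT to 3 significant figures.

B ≈ 35.3 μT

The radial connectors point toward the centre, so dl × r̂ = 0 and they contribute nothing.
Each semicircle gives μ₀I/(4R): inner arc 9.04×10⁻⁵ T, outer arc 5.51×10⁻⁵ T.
The two arcs carry current in opposite angular senses, so their fields oppose: B = |9.04×10⁻⁵ − 5.51×10⁻⁵| = 3.53×10⁻⁵ T.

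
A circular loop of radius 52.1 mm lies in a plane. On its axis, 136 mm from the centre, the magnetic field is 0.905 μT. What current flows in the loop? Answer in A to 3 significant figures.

On the axis of a loop, B = μ₀IR²/[2(R²+z²)^(3/2)], so I = 2B(R²+z²)^(3/2)/(μ₀R²).
R² + z² = 0.002714 + 0.0185 = 0.02121 m²; raised to 3/2 gives 3.09×10⁻³ m³.
I = 2 × 9.05×10⁻⁷ × 3.09×10⁻³ / (1.26×10⁻⁶ × 0.002714) = 1.64 A.

I ≈ 1.64 A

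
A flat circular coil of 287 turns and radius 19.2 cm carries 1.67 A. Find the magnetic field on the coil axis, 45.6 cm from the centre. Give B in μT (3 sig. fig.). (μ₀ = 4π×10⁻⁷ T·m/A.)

For an N-turn flat coil, B = Nμ₀IR²/[2(R²+z²)^(3/2)] with R = 0.192 m, z = 0.456 m.
B = 287 × 3.19×10⁻⁷ T = 9.17×10⁻⁵ T.

B ≈ 91.7 μT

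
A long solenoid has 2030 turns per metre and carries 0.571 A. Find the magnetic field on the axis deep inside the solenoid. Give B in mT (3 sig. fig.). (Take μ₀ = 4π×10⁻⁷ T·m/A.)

B ≈ 1.46 mT

Inside a long solenoid, B = μ₀nI with n = 2030 turns/m.
B = 4π×10⁻⁷ × 2030 × 0.571 = 1.46×10⁻³ T.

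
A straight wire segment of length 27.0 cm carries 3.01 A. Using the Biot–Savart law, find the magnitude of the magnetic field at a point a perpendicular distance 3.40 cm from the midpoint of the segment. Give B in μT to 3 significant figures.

For a finite straight segment, B = (μ₀I/4πd)(sinθ₁ + sinθ₂), where θ₁, θ₂ are the angles from the perpendicular to each end.
The perpendicular from the point meets the wire at its midpoint, so each end is L/2 = 0.135 m away along the wire.
sinθ₁ = 0.135/√(0.135²+0.034²) = 0.9697; sinθ₂ = 0.135/√(0.135²+0.034²) = 0.9697.
B = (4π×10⁻⁷ × 3.01) / (4π × 0.034) × (0.9697 + 0.9697) = 1.72×10⁻⁵ T.

B ≈ 17.2 μT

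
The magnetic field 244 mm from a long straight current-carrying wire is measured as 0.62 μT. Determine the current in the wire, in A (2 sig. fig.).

For a long straight wire B = μ₀I/(2πd), so I = 2πdB/μ₀.
I = 2π × 0.244 × 6.20×10⁻⁷ / (4π×10⁻⁷) = 0.756 A.

I ≈ 0.76 A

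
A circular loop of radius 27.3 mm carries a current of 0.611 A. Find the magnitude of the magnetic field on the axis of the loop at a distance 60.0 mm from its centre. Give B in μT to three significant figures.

B ≈ 0.999 μT

On the axis of a circular loop, B = μ₀IR² / [2(R²+z²)^(3/2)].
R² + z² = (0.0273)² + (0.06)² = 0.004345 m², and (R²+z²)^(3/2) = 2.86×10⁻⁴ m³.
B = (4π×10⁻⁷ × 0.611 × 0.0007453) / (2 × 2.86×10⁻⁴) = 9.99×10⁻⁷ T.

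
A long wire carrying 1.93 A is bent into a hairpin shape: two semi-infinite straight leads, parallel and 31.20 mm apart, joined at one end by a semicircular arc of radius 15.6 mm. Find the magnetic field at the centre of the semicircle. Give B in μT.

The semicircular arc contributes B_arc = μ₀I·π/(4πR) = μ₀I/(4R) = 3.89×10⁻⁵ T.
Each semi-infinite lead is at perpendicular distance R = 0.0156 m from the centre, with the perpendicular foot at its near end, so it contributes μ₀I/(4πR); both point the same way, together 2.47×10⁻⁵ T.
Arc and leads all point the same direction: B = 3.89×10⁻⁵ + 2.47×10⁻⁵ = 6.36×10⁻⁵ T.

B ≈ 63.6 μT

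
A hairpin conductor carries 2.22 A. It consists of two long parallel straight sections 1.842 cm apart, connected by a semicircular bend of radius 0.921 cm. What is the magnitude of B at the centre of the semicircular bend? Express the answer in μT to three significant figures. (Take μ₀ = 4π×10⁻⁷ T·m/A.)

The semicircular arc contributes B_arc = μ₀I·π/(4πR) = μ₀I/(4R) = 7.57×10⁻⁵ T.
Each semi-infinite lead is at perpendicular distance R = 0.00921 m from the centre, with the perpendicular foot at its near end, so it contributes μ₀I/(4πR); both point the same way, together 4.82×10⁻⁵ T.
Arc and leads all point the same direction: B = 7.57×10⁻⁵ + 4.82×10⁻⁵ = 1.24×10⁻⁴ T.

B ≈ 124 μT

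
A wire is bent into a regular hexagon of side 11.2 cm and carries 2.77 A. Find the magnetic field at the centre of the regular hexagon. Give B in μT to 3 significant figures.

B ≈ 17.1 μT

Each side is a finite straight segment at perpendicular distance d = a/(2 tan(π/6)) = 0.09699 m from the centre, with end-angles ±π/6.
One side contributes B₁ = (μ₀I/4πd)·2 sin(π/6) = 2.86×10⁻⁶ T.
All 6 sides add in the same direction: B = 6 × 2.86×10⁻⁶ = 1.71×10⁻⁵ T.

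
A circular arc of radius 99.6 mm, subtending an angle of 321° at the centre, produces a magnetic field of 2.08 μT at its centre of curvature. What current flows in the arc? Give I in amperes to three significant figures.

I ≈ 0.370 A

For a circular arc, B = μ₀Iφ/(4πR) with φ in radians; here φ = 5.603 rad.
So I = 4πRB/(μ₀φ) = 4π × 0.0996 × 2.08×10⁻⁶ / (4π×10⁻⁷ × 5.603) = 0.370 A.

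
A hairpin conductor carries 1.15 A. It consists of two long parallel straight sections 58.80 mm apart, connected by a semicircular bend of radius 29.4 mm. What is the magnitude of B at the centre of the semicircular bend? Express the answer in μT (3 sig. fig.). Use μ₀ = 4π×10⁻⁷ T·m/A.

The semicircular arc contributes B_arc = μ₀I·π/(4πR) = μ₀I/(4R) = 1.23×10⁻⁵ T.
Each semi-infinite lead is at perpendicular distance R = 0.0294 m from the centre, with the perpendicular foot at its near end, so it contributes μ₀I/(4πR); both point the same way, together 7.82×10⁻⁶ T.
Arc and leads all point the same direction: B = 1.23×10⁻⁵ + 7.82×10⁻⁶ = 2.01×10⁻⁵ T.

B ≈ 20.1 μT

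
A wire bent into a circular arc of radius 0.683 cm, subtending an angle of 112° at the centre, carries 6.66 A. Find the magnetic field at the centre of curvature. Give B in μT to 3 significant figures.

The Biot–Savart field of a circular arc at its centre is B = μ₀Iφ/(4πR), with φ = 1.955 rad.
B = (4π×10⁻⁷ × 6.66 × 1.955) / (4π × 0.00683) = 1.91×10⁻⁴ T.

B ≈ 191 μT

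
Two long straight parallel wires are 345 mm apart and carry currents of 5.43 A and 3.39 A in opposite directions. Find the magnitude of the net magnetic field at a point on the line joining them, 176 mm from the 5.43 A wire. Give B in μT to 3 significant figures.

Each long wire gives B = μ₀I/(2πd). Distances are d₁ = 0.176 m and d₂ = 0.169 m.
B₁ = 6.17×10⁻⁶ T, B₂ = 4.01×10⁻⁶ T.
Between antiparallel currents both contributions point the same way, so they add. B = B₁ + B₂ = 6.17×10⁻⁶ + 4.01×10⁻⁶ = 1.02×10⁻⁵ T.

B ≈ 10.2 μT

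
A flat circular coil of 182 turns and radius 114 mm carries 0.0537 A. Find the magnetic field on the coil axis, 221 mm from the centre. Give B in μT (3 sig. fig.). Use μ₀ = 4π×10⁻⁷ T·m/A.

B ≈ 5.19 μT

For an N-turn flat coil, B = Nμ₀IR²/[2(R²+z²)^(3/2)] with R = 0.114 m, z = 0.221 m.
B = 182 × 2.85×10⁻⁸ T = 5.19×10⁻⁶ T.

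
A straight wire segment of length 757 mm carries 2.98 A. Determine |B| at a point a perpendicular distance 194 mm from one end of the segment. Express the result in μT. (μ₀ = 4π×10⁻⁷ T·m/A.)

For a finite straight segment, B = (μ₀I/4πd)(sinθ₁ + sinθ₂), where θ₁, θ₂ are the angles from the perpendicular to each end.
The perpendicular foot is at one end, so the two end-offsets along the wire are 0 and L = 0.757 m.
sinθ₁ = 0/√(0²+0.194²) = 0.0000; sinθ₂ = 0.757/√(0.757²+0.194²) = 0.9687.
B = (4π×10⁻⁷ × 2.98) / (4π × 0.194) × (0.0000 + 0.9687) = 1.49×10⁻⁶ T.

B ≈ 1.49 μT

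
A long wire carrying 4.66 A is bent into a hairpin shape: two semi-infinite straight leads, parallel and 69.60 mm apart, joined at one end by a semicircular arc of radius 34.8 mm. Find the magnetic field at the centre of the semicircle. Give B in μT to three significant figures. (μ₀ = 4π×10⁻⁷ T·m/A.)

The semicircular arc contributes B_arc = μ₀I·π/(4πR) = μ₀I/(4R) = 4.21×10⁻⁵ T.
Each semi-infinite lead is at perpendicular distance R = 0.0348 m from the centre, with the perpendicular foot at its near end, so it contributes μ₀I/(4πR); both point the same way, together 2.68×10⁻⁵ T.
Arc and leads all point the same direction: B = 4.21×10⁻⁵ + 2.68×10⁻⁵ = 6.89×10⁻⁵ T.

B ≈ 68.9 μT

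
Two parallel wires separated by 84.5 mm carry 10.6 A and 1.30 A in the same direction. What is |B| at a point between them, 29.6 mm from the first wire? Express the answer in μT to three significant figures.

B ≈ 66.9 μT

Each long wire gives B = μ₀I/(2πd). Distances are d₁ = 0.0296 m and d₂ = 0.0549 m.
B₁ = 7.16×10⁻⁵ T, B₂ = 4.74×10⁻⁶ T.
Between parallel currents the two contributions point in opposite directions, so they subtract. B = |B₁ − B₂| = |7.16×10⁻⁵ − 4.74×10⁻⁶| = 6.69×10⁻⁵ T.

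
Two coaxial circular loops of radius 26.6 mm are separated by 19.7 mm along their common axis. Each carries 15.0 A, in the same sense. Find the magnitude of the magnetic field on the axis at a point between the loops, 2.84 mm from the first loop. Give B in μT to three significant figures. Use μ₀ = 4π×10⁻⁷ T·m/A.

Each loop contributes B = μ₀IR²/[2(R²+z²)^(3/2)] on the axis, with z measured from that loop.
Loop 1 (z = 0.00284 m): B₁ = 3.48×10⁻⁴ T. Loop 2 (z = 0.01686 m): B₂ = 2.13×10⁻⁴ T.
The fields add: B = B₁ + B₂ = 5.62×10⁻⁴ T.

B ≈ 562 μT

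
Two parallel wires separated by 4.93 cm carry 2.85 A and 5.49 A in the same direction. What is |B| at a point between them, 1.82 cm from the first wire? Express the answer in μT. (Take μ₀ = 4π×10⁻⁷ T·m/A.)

Each long wire gives B = μ₀I/(2πd). Distances are d₁ = 0.0182 m and d₂ = 0.0311 m.
B₁ = 3.13×10⁻⁵ T, B₂ = 3.53×10⁻⁵ T.
Between parallel currents the two contributions point in opposite directions, so they subtract. B = |B₁ − B₂| = |3.13×10⁻⁵ − 3.53×10⁻⁵| = 3.99×10⁻⁶ T.

B ≈ 3.99 μT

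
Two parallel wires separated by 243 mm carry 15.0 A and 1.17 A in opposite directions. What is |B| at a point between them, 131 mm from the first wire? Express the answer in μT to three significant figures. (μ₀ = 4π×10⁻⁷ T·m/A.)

B ≈ 25.0 μT

Each long wire gives B = μ₀I/(2πd). Distances are d₁ = 0.131 m and d₂ = 0.112 m.
B₁ = 2.29×10⁻⁵ T, B₂ = 2.09×10⁻⁶ T.
Between antiparallel currents both contributions point the same way, so they add. B = B₁ + B₂ = 2.29×10⁻⁵ + 2.09×10⁻⁶ = 2.50×10⁻⁵ T.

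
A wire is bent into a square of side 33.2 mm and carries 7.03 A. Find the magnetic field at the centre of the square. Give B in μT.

B ≈ 240 μT

Each side is a finite straight segment at perpendicular distance d = a/(2 tan(π/4)) = 0.0166 m from the centre, with end-angles ±π/4.
One side contributes B₁ = (μ₀I/4πd)·2 sin(π/4) = 5.99×10⁻⁵ T.
All 4 sides add in the same direction: B = 4 × 5.99×10⁻⁵ = 2.40×10⁻⁴ T.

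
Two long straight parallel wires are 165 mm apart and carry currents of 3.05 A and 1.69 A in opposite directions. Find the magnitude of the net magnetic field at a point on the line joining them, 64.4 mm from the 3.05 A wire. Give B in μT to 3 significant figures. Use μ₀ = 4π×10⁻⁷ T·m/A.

B ≈ 12.8 μT

Each long wire gives B = μ₀I/(2πd). Distances are d₁ = 0.0644 m and d₂ = 0.1006 m.
B₁ = 9.47×10⁻⁶ T, B₂ = 3.36×10⁻⁶ T.
Between antiparallel currents both contributions point the same way, so they add. B = B₁ + B₂ = 9.47×10⁻⁶ + 3.36×10⁻⁶ = 1.28×10⁻⁵ T.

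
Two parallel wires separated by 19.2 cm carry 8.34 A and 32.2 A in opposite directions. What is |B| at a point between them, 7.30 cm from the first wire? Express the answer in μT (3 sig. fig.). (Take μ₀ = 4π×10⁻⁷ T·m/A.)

B ≈ 77.0 μT

Each long wire gives B = μ₀I/(2πd). Distances are d₁ = 0.073 m and d₂ = 0.119 m.
B₁ = 2.28×10⁻⁵ T, B₂ = 5.41×10⁻⁵ T.
Between antiparallel currents both contributions point the same way, so they add. B = B₁ + B₂ = 2.28×10⁻⁵ + 5.41×10⁻⁵ = 7.70×10⁻⁵ T.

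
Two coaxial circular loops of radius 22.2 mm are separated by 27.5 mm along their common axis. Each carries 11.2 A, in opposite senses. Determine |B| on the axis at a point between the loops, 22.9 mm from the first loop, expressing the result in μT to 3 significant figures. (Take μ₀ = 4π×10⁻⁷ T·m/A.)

Each loop contributes B = μ₀IR²/[2(R²+z²)^(3/2)] on the axis, with z measured from that loop.
Loop 1 (z = 0.0229 m): B₁ = 1.07×10⁻⁴ T. Loop 2 (z = 0.0046 m): B₂ = 2.98×10⁻⁴ T.
The fields oppose: B = |B₁ − B₂| = 1.91×10⁻⁴ T.

B ≈ 191 μT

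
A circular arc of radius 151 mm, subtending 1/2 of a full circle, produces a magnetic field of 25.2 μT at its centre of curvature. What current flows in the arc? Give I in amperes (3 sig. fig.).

For a circular arc, B = μ₀Iφ/(4πR) with φ in radians; here φ = 3.142 rad.
So I = 4πRB/(μ₀φ) = 4π × 0.151 × 2.52×10⁻⁵ / (4π×10⁻⁷ × 3.142) = 12.1 A.

I ≈ 12.1 A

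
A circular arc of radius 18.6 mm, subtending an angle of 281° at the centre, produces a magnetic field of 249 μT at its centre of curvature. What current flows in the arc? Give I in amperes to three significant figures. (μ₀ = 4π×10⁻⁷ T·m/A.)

For a circular arc, B = μ₀Iφ/(4πR) with φ in radians; here φ = 4.904 rad.
So I = 4πRB/(μ₀φ) = 4π × 0.0186 × 2.49×10⁻⁴ / (4π×10⁻⁷ × 4.904) = 9.44 A.

I ≈ 9.44 A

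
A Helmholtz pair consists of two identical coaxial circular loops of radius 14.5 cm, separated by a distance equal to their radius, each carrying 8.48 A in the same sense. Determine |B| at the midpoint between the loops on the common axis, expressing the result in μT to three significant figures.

B ≈ 52.6 μT

Each loop contributes B = μ₀IR²/[2(R²+z²)^(3/2)] on the axis, with z measured from that loop.
Loop 1 (z = 0.0725 m): B₁ = 2.63×10⁻⁵ T. Loop 2 (z = 0.0725 m): B₂ = 2.63×10⁻⁵ T.
The fields add: B = B₁ + B₂ = 5.26×10⁻⁵ T.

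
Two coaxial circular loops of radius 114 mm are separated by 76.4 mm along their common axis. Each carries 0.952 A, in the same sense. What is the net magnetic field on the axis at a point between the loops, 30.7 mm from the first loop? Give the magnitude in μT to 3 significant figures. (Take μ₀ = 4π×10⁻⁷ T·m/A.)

B ≈ 8.92 μT

Each loop contributes B = μ₀IR²/[2(R²+z²)^(3/2)] on the axis, with z measured from that loop.
Loop 1 (z = 0.0307 m): B₁ = 4.72×10⁻⁶ T. Loop 2 (z = 0.0457 m): B₂ = 4.20×10⁻⁶ T.
The fields add: B = B₁ + B₂ = 8.92×10⁻⁶ T.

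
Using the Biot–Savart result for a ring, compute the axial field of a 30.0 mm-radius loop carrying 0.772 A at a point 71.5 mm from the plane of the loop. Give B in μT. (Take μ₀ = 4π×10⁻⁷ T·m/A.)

B ≈ 0.936 μT

On the axis of a circular loop, B = μ₀IR² / [2(R²+z²)^(3/2)].
R² + z² = (0.03)² + (0.0715)² = 0.006012 m², and (R²+z²)^(3/2) = 4.66×10⁻⁴ m³.
B = (4π×10⁻⁷ × 0.772 × 0.0009) / (2 × 4.66×10⁻⁴) = 9.36×10⁻⁷ T.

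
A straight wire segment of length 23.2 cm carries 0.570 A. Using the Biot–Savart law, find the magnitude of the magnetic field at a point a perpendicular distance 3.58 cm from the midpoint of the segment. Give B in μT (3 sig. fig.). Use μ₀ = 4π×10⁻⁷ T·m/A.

For a finite straight segment, B = (μ₀I/4πd)(sinθ₁ + sinθ₂), where θ₁, θ₂ are the angles from the perpendicular to each end.
The perpendicular from the point meets the wire at its midpoint, so each end is L/2 = 0.116 m away along the wire.
sinθ₁ = 0.116/√(0.116²+0.0358²) = 0.9555; sinθ₂ = 0.116/√(0.116²+0.0358²) = 0.9555.
B = (4π×10⁻⁷ × 0.570) / (4π × 0.0358) × (0.9555 + 0.9555) = 3.04×10⁻⁶ T.

B ≈ 3.04 μT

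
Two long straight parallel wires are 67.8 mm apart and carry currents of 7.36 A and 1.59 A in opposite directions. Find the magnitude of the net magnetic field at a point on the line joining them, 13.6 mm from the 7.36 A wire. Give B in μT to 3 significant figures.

B ≈ 114 μT

Each long wire gives B = μ₀I/(2πd). Distances are d₁ = 0.0136 m and d₂ = 0.0542 m.
B₁ = 1.08×10⁻⁴ T, B₂ = 5.87×10⁻⁶ T.
Between antiparallel currents both contributions point the same way, so they add. B = B₁ + B₂ = 1.08×10⁻⁴ + 5.87×10⁻⁶ = 1.14×10⁻⁴ T.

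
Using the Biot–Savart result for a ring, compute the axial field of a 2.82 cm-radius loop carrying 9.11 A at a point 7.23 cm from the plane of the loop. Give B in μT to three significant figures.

B ≈ 9.74 μT

On the axis of a circular loop, B = μ₀IR² / [2(R²+z²)^(3/2)].
R² + z² = (0.0282)² + (0.0723)² = 0.006023 m², and (R²+z²)^(3/2) = 4.67×10⁻⁴ m³.
B = (4π×10⁻⁷ × 9.11 × 0.0007952) / (2 × 4.67×10⁻⁴) = 9.74×10⁻⁶ T.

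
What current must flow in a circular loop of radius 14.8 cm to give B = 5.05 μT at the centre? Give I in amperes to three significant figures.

At the centre of a circular loop B = μ₀I/(2R), so I = 2RB/μ₀.
With R = 0.148 m, I = 2 × 0.148 × 5.05×10⁻⁶ / (4π×10⁻⁷) = 1.19 A.

I ≈ 1.19 A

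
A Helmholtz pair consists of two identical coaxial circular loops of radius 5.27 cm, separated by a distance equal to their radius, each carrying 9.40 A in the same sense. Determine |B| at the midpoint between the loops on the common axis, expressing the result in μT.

B ≈ 160 μT

Each loop contributes B = μ₀IR²/[2(R²+z²)^(3/2)] on the axis, with z measured from that loop.
Loop 1 (z = 0.02635 m): B₁ = 8.02×10⁻⁵ T. Loop 2 (z = 0.02635 m): B₂ = 8.02×10⁻⁵ T.
The fields add: B = B₁ + B₂ = 1.60×10⁻⁴ T.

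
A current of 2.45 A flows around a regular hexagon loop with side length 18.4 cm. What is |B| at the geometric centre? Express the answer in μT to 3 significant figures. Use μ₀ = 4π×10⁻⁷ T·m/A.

Each side is a finite straight segment at perpendicular distance d = a/(2 tan(π/6)) = 0.1593 m from the centre, with end-angles ±π/6.
One side contributes B₁ = (μ₀I/4πd)·2 sin(π/6) = 1.54×10⁻⁶ T.
All 6 sides add in the same direction: B = 6 × 1.54×10⁻⁶ = 9.23×10⁻⁶ T.

B ≈ 9.23 μT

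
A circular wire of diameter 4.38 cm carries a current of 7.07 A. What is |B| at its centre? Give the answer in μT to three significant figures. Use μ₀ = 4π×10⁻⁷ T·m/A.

At the centre of a circular loop the Biot–Savart law gives B = μ₀I/(2R) (so R = 0.0219 m).
B = (4π×10⁻⁷ × 7.07) / (2 × 0.0219) = 2.03×10⁻⁴ T.

B ≈ 203 μT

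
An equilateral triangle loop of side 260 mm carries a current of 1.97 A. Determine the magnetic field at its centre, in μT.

Each side is a finite straight segment at perpendicular distance d = a/(2 tan(π/3)) = 0.07506 m from the centre, with end-angles ±π/3.
One side contributes B₁ = (μ₀I/4πd)·2 sin(π/3) = 4.55×10⁻⁶ T.
All 3 sides add in the same direction: B = 3 × 4.55×10⁻⁶ = 1.36×10⁻⁵ T.

B ≈ 13.6 μT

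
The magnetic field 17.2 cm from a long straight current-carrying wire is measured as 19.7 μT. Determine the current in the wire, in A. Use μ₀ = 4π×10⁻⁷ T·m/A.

I ≈ 16.9 A

For a long straight wire B = μ₀I/(2πd), so I = 2πdB/μ₀.
I = 2π × 0.172 × 1.97×10⁻⁵ / (4π×10⁻⁷) = 16.9 A.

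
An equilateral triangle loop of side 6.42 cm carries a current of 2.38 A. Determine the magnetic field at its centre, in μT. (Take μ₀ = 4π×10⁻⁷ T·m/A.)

B ≈ 66.7 μT

Each side is a finite straight segment at perpendicular distance d = a/(2 tan(π/3)) = 0.01853 m from the centre, with end-angles ±π/3.
One side contributes B₁ = (μ₀I/4πd)·2 sin(π/3) = 2.22×10⁻⁵ T.
All 3 sides add in the same direction: B = 3 × 2.22×10⁻⁵ = 6.67×10⁻⁵ T.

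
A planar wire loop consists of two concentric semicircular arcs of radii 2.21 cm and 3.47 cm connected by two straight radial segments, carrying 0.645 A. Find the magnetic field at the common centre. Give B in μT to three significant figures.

B ≈ 3.33 μT

The radial connectors point toward the centre, so dl × r̂ = 0 and they contribute nothing.
Each semicircle gives μ₀I/(4R): inner arc 9.17×10⁻⁶ T, outer arc 5.84×10⁻⁶ T.
The two arcs carry current in opposite angular senses, so their fields oppose: B = |9.17×10⁻⁶ − 5.84×10⁻⁶| = 3.33×10⁻⁶ T.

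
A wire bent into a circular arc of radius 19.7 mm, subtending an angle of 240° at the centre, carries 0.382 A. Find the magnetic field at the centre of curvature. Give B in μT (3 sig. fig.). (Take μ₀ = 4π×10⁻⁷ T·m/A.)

The Biot–Savart field of a circular arc at its centre is B = μ₀Iφ/(4πR), with φ = 4.189 rad.
B = (4π×10⁻⁷ × 0.382 × 4.189) / (4π × 0.0197) = 8.12×10⁻⁶ T.

B ≈ 8.12 μT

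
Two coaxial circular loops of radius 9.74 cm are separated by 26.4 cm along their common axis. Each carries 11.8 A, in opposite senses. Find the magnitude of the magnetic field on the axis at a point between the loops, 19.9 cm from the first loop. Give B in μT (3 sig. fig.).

B ≈ 37.3 μT

Each loop contributes B = μ₀IR²/[2(R²+z²)^(3/2)] on the axis, with z measured from that loop.
Loop 1 (z = 0.199 m): B₁ = 6.47×10⁻⁶ T. Loop 2 (z = 0.065 m): B₂ = 4.38×10⁻⁵ T.
The fields oppose: B = |B₁ − B₂| = 3.73×10⁻⁵ T.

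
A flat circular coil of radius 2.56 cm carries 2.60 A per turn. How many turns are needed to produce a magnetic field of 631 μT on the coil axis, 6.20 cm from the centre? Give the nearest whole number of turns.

N = 178

For an N-turn coil, B = Nμ₀IR²/[2(R²+z²)^(3/2)]. A single turn gives B₁ = 3.55×10⁻⁶ T with R = 0.0256 m, z = 0.062 m.
N = B/B₁ = 6.31×10⁻⁴ / 3.55×10⁻⁶ = 177.88.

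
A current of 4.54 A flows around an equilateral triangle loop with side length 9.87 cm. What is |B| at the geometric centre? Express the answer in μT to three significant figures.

Each side is a finite straight segment at perpendicular distance d = a/(2 tan(π/3)) = 0.02849 m from the centre, with end-angles ±π/3.
One side contributes B₁ = (μ₀I/4πd)·2 sin(π/3) = 2.76×10⁻⁵ T.
All 3 sides add in the same direction: B = 3 × 2.76×10⁻⁵ = 8.28×10⁻⁵ T.

B ≈ 82.8 μT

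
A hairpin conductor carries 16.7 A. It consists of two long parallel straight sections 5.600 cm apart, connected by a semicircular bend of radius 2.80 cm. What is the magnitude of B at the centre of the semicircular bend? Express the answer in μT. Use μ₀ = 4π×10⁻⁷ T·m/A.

B ≈ 307 μT

The semicircular arc contributes B_arc = μ₀I·π/(4πR) = μ₀I/(4R) = 1.87×10⁻⁴ T.
Each semi-infinite lead is at perpendicular distance R = 0.028 m from the centre, with the perpendicular foot at its near end, so it contributes μ₀I/(4πR); both point the same way, together 1.19×10⁻⁴ T.
Arc and leads all point the same direction: B = 1.87×10⁻⁴ + 1.19×10⁻⁴ = 3.07×10⁻⁴ T.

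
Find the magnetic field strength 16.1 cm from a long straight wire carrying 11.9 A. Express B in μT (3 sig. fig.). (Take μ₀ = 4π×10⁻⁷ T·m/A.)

B ≈ 14.8 μT

For an infinitely long straight wire, B = μ₀I/(2πd).
B = (4π×10⁻⁷ × 11.9) / (2π × 0.161) = 1.48×10⁻⁵ T.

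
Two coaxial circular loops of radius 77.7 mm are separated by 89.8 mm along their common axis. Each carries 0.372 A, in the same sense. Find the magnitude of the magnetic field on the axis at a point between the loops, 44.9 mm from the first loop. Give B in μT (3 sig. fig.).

Each loop contributes B = μ₀IR²/[2(R²+z²)^(3/2)] on the axis, with z measured from that loop.
Loop 1 (z = 0.0449 m): B₁ = 1.95×10⁻⁶ T. Loop 2 (z = 0.0449 m): B₂ = 1.95×10⁻⁶ T.
The fields add: B = B₁ + B₂ = 3.91×10⁻⁶ T.

B ≈ 3.91 μT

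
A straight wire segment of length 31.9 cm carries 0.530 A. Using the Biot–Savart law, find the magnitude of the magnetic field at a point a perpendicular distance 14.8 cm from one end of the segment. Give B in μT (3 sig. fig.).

B ≈ 0.325 μT

For a finite straight segment, B = (μ₀I/4πd)(sinθ₁ + sinθ₂), where θ₁, θ₂ are the angles from the perpendicular to each end.
The perpendicular foot is at one end, so the two end-offsets along the wire are 0 and L = 0.319 m.
sinθ₁ = 0/√(0²+0.148²) = 0.0000; sinθ₂ = 0.319/√(0.319²+0.148²) = 0.9071.
B = (4π×10⁻⁷ × 0.530) / (4π × 0.148) × (0.0000 + 0.9071) = 3.25×10⁻⁷ T.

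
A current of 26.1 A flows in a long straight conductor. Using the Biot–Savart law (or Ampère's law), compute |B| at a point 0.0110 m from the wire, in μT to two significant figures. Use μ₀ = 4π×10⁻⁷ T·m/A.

For an infinitely long straight wire, B = μ₀I/(2πd).
B = (4π×10⁻⁷ × 26.1) / (2π × 0.011) = 4.75×10⁻⁴ T.

B ≈ 470 μT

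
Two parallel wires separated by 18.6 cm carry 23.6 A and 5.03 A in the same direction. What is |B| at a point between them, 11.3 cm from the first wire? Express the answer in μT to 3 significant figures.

Each long wire gives B = μ₀I/(2πd). Distances are d₁ = 0.113 m and d₂ = 0.073 m.
B₁ = 4.18×10⁻⁵ T, B₂ = 1.38×10⁻⁵ T.
Between parallel currents the two contributions point in opposite directions, so they subtract. B = |B₁ − B₂| = |4.18×10⁻⁵ − 1.38×10⁻⁵| = 2.80×10⁻⁵ T.

B ≈ 28.0 μT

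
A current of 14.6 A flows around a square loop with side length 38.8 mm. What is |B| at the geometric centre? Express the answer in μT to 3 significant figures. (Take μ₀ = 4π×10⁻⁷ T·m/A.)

Each side is a finite straight segment at perpendicular distance d = a/(2 tan(π/4)) = 0.0194 m from the centre, with end-angles ±π/4.
One side contributes B₁ = (μ₀I/4πd)·2 sin(π/4) = 1.06×10⁻⁴ T.
All 4 sides add in the same direction: B = 4 × 1.06×10⁻⁴ = 4.26×10⁻⁴ T.

B ≈ 426 μT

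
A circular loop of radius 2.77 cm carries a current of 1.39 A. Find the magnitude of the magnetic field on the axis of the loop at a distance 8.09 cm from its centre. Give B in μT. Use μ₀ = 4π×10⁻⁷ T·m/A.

On the axis of a circular loop, B = μ₀IR² / [2(R²+z²)^(3/2)].
R² + z² = (0.0277)² + (0.0809)² = 0.007312 m², and (R²+z²)^(3/2) = 6.25×10⁻⁴ m³.
B = (4π×10⁻⁷ × 1.39 × 0.0007673) / (2 × 6.25×10⁻⁴) = 1.07×10⁻⁶ T.

B ≈ 1.07 μT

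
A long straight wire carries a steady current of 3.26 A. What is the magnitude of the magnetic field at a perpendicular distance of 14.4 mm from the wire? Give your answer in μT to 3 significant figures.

For an infinitely long straight wire, B = μ₀I/(2πd).
B = (4π×10⁻⁷ × 3.26) / (2π × 0.0144) = 4.53×10⁻⁵ T.

B ≈ 45.3 μT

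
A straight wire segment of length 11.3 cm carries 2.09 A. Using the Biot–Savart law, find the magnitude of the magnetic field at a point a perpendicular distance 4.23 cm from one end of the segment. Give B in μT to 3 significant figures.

For a finite straight segment, B = (μ₀I/4πd)(sinθ₁ + sinθ₂), where θ₁, θ₂ are the angles from the perpendicular to each end.
The perpendicular foot is at one end, so the two end-offsets along the wire are 0 and L = 0.113 m.
sinθ₁ = 0/√(0²+0.0423²) = 0.0000; sinθ₂ = 0.113/√(0.113²+0.0423²) = 0.9365.
B = (4π×10⁻⁷ × 2.09) / (4π × 0.0423) × (0.0000 + 0.9365) = 4.63×10⁻⁶ T.

B ≈ 4.63 μT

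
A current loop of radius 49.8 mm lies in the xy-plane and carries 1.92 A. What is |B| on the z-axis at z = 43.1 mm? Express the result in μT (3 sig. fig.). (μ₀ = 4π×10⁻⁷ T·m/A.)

On the axis of a circular loop, B = μ₀IR² / [2(R²+z²)^(3/2)].
R² + z² = (0.0498)² + (0.0431)² = 0.004338 m², and (R²+z²)^(3/2) = 2.86×10⁻⁴ m³.
B = (4π×10⁻⁷ × 1.92 × 0.00248) / (2 × 2.86×10⁻⁴) = 1.05×10⁻⁵ T.

B ≈ 10.5 μT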